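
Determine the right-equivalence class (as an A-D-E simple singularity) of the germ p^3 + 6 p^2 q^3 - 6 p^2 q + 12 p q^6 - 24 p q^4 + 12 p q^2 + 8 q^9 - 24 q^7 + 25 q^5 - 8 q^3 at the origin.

The Hessian of f at 0 is [[0, 0], [0, 0]] with rank 0, so corank 2. A Groebner basis of the Jacobian ideal J(f) in C{p,q} is {p^2/4 + p*q^3 - p*q + q^2, q^4, p^3 - 12*p*q^2 + 16*q^3, p^2*q - 4*p*q^2 + 4*q^3}; counting standard monomials gives mu = 8. Corank 2; j^3 = (p - 2*q)^3 is a perfect cube, so E-series; the 5-jet and mu = 8 give E_8.

E8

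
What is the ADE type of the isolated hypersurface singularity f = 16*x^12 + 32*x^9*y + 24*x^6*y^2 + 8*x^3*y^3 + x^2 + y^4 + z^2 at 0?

A_3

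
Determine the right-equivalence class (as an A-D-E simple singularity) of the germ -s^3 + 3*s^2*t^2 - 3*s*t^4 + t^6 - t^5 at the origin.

E_{8}

The Hessian of f at 0 has rank 0. Corank 2; j^3 = -s^3 is a perfect cube, so E-series; the 5-jet and mu = 8 give E_8.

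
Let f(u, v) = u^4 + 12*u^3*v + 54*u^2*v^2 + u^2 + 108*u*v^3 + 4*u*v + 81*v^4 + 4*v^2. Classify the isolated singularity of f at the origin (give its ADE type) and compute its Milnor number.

Type A_{3}, Milnor number mu = 3.

The Hessian of f at 0 has rank 1. Corank 1: A-series; mu = 3 gives A_3.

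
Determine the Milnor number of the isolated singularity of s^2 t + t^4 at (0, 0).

The Hessian of f at 0 has rank 0. Corank 2; j^3 = s^2*t has shape L^2 M (L != M), so D-series; mu = 5 gives D_5.

5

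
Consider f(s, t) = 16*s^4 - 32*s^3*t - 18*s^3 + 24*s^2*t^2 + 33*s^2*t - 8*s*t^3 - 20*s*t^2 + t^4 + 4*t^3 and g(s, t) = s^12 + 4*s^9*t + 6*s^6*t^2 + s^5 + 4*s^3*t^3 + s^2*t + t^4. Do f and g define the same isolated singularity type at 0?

The Hessian of f at 0 has rank 0. Corank 2; j^3 = -(2*s - t)*(3*s - 2*t)^2 has shape L^2 M (L != M), so D-series; mu = 5 gives D_5. The Hessian of g at 0 has rank 0. Corank 2; j^3 = s^2*t has shape L^2 M (L != M), so D-series; mu = 5 gives D_5. Both have type D_5, hence right-equivalent.

Yes.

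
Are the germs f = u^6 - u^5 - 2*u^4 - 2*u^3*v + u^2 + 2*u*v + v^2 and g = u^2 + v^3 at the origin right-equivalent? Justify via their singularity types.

No.

The Hessian of f at 0 has rank 1. Corank 1: A-series; mu = 4 gives A_4. The Hessian of g at 0 has rank 1. Corank 1: A-series; mu = 2 gives A_2. f is A_4 but g is A_2, hence not right-equivalent.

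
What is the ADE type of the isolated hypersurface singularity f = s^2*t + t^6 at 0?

The Hessian of f at 0 has rank 0. Corank 2; j^3 = s^2*t has shape L^2 M (L != M), so D-series; mu = 7 gives D_7.

D_7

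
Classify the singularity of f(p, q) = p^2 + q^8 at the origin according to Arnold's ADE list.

The Hessian of f at 0 has rank 1. Corank 1: A-series; mu = 7 gives A_7.

A_7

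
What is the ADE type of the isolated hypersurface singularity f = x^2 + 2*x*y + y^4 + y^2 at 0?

A_{3}

The Hessian of f at 0 is [[2, 2], [2, 2]] with rank 1, so corank 1. A Groebner basis of the Jacobian ideal J(f) in C{x,y} is {y^3, x + y}; counting standard monomials gives mu = 3. Corank 1: A-series; mu = 3 gives A_3.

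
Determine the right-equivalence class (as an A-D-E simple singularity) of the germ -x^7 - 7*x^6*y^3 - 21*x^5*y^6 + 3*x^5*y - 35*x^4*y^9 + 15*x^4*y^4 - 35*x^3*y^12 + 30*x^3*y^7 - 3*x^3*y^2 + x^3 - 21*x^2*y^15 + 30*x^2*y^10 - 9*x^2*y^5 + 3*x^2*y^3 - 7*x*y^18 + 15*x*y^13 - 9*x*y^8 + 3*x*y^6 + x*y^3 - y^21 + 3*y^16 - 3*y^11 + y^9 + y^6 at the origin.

E_{7}

The Hessian of f at 0 is [[0, 0], [0, 0]] with rank 0, so corank 2. A Groebner basis of the Jacobian ideal J(f) in C{x,y} is {x^3, x*y^2, 3*x^2 + y^3}; counting standard monomials gives mu = 7. Corank 2; j^3 = x^3 is a perfect cube, so E-series; the 4-jet and mu = 7 give E_7.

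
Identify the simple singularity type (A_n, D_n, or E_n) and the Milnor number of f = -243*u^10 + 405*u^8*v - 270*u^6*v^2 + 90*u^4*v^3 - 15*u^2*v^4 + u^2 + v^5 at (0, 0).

Type A4, Milnor number mu = 4.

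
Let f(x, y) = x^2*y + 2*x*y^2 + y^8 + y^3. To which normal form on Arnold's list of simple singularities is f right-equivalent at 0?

D_{9}

The Hessian of f at 0 has rank 0. Corank 2; j^3 = y*(x + y)^2 has shape L^2 M (L != M), so D-series; mu = 9 gives D_9.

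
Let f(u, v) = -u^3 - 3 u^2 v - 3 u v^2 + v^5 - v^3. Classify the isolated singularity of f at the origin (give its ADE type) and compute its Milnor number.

The Hessian of f at 0 is [[0, 0], [0, 0]] with rank 0, so corank 2. A Groebner basis of the Jacobian ideal J(f) in C{u,v} is {v^4, u^2 + 2*u*v + v^2}; counting standard monomials gives mu = 8. Corank 2; j^3 = -(u + v)^3 is a perfect cube, so E-series; the 5-jet and mu = 8 give E_8.

Type E8, Milnor number mu = 8.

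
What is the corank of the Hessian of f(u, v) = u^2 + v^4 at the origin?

Hessian at 0 has rank 1.

1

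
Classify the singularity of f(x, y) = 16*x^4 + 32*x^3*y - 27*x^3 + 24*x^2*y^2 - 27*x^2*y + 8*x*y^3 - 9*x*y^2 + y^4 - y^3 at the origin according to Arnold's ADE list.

The Hessian of f at 0 is [[0, 0], [0, 0]] with rank 0, so corank 2. A Groebner basis of the Jacobian ideal J(f) in C{x,y} is {y^4, x*y^2 + 7*y^3/18, x^2 + 2*x*y/3 + y^2/9}; counting standard monomials gives mu = 6. Corank 2; j^3 = -(3*x + y)^3 is a perfect cube, so E-series; the 4-jet and mu = 6 give E_6.

E_6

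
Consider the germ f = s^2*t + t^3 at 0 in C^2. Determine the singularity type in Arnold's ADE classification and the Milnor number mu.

Type D4, Milnor number mu = 4.

The Hessian of f at 0 has rank 0. Corank 2; j^3 = t*(s^2 + t^2) splits into three distinct lines over C (the quadratic factor has nonzero discriminant), so D_4.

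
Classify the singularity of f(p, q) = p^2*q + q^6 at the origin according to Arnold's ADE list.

D7

The Hessian of f at 0 is [[0, 0], [0, 0]] with rank 0, so corank 2. A Groebner basis of the Jacobian ideal J(f) in C{p,q} is {p^2/6 + q^5, p^3, p*q}; counting standard monomials gives mu = 7. Corank 2; j^3 = p^2*q has shape L^2 M (L != M), so D-series; mu = 7 gives D_7.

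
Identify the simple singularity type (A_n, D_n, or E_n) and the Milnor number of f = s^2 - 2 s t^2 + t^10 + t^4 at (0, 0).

Type A9, Milnor number mu = 9.

The Hessian of f at 0 is [[2, 0], [0, 0]] with rank 1, so corank 1. A Groebner basis of the Jacobian ideal J(f) in C{s,t} is {s^5, s^4*t, -s + t^2}; counting standard monomials gives mu = 9. Corank 1: A-series; mu = 9 gives A_9.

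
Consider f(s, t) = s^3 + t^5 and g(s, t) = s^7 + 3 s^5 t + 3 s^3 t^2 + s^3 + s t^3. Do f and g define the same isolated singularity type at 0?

No.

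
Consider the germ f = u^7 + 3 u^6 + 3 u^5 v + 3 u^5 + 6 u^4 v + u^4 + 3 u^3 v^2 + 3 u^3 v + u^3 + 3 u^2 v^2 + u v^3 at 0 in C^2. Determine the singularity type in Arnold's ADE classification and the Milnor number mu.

Type E_{7}, Milnor number mu = 7.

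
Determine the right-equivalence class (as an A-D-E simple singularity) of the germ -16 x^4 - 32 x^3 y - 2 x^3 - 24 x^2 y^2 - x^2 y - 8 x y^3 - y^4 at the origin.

The Hessian of f at 0 is [[0, 0], [0, 0]] with rank 0, so corank 2. A Groebner basis of the Jacobian ideal J(f) in C{x,y} is {x*y^2, -x*y/8 + y^3, x^2 + x*y/2}; counting standard monomials gives mu = 5. Corank 2; j^3 = -x^2*(2*x + y) has shape L^2 M (L != M), so D-series; mu = 5 gives D_5.

D5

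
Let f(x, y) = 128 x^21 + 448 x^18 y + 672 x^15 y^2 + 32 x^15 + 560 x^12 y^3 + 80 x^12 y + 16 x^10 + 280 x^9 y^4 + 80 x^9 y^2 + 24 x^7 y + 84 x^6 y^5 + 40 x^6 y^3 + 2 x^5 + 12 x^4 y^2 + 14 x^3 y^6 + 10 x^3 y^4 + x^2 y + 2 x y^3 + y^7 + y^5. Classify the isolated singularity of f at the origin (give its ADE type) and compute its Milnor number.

The Hessian of f at 0 is [[0, 0], [0, 0]] with rank 0, so corank 2. A Groebner basis of the Jacobian ideal J(f) in C{x,y} is {x^2*y^2 + x^2/7 + x*y^2/7, x^3 - x^2/7 - x*y^2/7, x*y + y^3}; counting standard monomials gives mu = 8. Corank 2; j^3 = x^2*y has shape L^2 M (L != M), so D-series; mu = 8 gives D_8.

Type D8, Milnor number mu = 8.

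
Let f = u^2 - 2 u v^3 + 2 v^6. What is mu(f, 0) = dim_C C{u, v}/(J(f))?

5

The Hessian of f at 0 is [[2, 0], [0, 0]] with rank 1, so corank 1. A Groebner basis of the Jacobian ideal J(f) in C{u,v} is {u*v^2, -u + v^3, u^2}; counting standard monomials gives mu = 5. Corank 1: A-series; mu = 5 gives A_5.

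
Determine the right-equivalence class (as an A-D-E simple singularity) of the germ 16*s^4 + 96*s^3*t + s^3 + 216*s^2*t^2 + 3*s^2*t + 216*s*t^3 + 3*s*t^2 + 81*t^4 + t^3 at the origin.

The Hessian of f at 0 has rank 0. Corank 2; j^3 = (s + t)^3 is a perfect cube, so E-series; the 4-jet and mu = 6 give E_6.

E_6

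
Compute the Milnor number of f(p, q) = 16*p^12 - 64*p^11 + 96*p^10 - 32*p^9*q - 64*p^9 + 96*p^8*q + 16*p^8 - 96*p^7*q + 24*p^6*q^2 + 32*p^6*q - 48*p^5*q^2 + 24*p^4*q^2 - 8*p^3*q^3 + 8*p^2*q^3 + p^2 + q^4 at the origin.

3

The Hessian of f at 0 is [[2, 0], [0, 0]] with rank 1, so corank 1. A Groebner basis of the Jacobian ideal J(f) in C{p,q} is {q^3, p}; counting standard monomials gives mu = 3. Corank 1: A-series; mu = 3 gives A_3.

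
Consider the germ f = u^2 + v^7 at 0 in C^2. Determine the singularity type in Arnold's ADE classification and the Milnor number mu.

Type A_6, Milnor number mu = 6.

The Hessian of f at 0 has rank 1. Corank 1: A-series; mu = 6 gives A_6.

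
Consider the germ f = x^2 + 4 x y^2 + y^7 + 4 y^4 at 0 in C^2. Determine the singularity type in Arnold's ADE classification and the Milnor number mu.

The Hessian of f at 0 has rank 1. Corank 1: A-series; mu = 6 gives A_6.

Type A6, Milnor number mu = 6.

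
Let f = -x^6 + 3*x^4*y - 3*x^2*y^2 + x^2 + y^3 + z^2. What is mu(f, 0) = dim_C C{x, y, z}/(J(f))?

2

The Hessian of f at 0 has rank 2. Corank 1: A-series; mu = 2 gives A_2.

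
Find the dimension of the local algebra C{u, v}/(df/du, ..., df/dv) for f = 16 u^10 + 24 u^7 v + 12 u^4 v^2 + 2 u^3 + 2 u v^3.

7

The Hessian of f at 0 is [[0, 0], [0, 0]] with rank 0, so corank 2. A Groebner basis of the Jacobian ideal J(f) in C{u,v} is {u^3, u*v^2, 3*u^2 + v^3}; counting standard monomials gives mu = 7. Corank 2; j^3 = 2*u^3 is a perfect cube, so E-series; the 4-jet and mu = 7 give E_7.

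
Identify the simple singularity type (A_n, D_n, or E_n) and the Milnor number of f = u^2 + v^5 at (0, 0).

Type A4, Milnor number mu = 4.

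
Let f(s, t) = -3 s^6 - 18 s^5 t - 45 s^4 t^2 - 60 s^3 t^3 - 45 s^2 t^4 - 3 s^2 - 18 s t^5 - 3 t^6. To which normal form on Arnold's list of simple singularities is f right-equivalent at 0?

The Hessian of f at 0 has rank 1. Corank 1: A-series; mu = 5 gives A_5.

A_{5}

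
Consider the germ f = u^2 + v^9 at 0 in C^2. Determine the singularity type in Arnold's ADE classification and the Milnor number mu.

The Hessian of f at 0 has rank 1. Corank 1: A-series; mu = 8 gives A_8.

Type A_{8}, Milnor number mu = 8.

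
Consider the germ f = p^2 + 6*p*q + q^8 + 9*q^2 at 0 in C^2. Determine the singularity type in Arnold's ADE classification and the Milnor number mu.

Type A_7, Milnor number mu = 7.

The Hessian of f at 0 has rank 1. Corank 1: A-series; mu = 7 gives A_7.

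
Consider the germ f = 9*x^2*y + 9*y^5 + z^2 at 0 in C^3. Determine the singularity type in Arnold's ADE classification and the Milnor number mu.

The Hessian of f at 0 has rank 1. Corank 2; j^3 = 9*x^2*y has shape L^2 M (L != M), so D-series; mu = 6 gives D_6.

Type D_{6}, Milnor number mu = 6.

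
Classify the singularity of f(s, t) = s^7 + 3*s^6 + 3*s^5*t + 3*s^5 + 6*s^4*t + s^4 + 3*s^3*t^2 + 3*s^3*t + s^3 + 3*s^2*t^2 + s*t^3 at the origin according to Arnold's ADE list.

E7

The Hessian of f at 0 has rank 0. Corank 2; j^3 = s^3 is a perfect cube, so E-series; the 4-jet and mu = 7 give E_7.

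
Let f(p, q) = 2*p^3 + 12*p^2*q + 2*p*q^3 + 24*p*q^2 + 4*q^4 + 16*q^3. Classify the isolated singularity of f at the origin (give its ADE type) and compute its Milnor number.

Type E_7, Milnor number mu = 7.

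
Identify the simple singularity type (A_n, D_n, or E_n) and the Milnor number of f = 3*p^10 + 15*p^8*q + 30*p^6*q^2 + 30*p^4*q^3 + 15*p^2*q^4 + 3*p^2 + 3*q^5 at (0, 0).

The Hessian of f at 0 has rank 1. Corank 1: A-series; mu = 4 gives A_4.

Type A_{4}, Milnor number mu = 4.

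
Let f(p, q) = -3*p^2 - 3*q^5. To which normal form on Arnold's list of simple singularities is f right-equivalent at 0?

A_{4}

The Hessian of f at 0 is [[-6, 0], [0, 0]] with rank 1, so corank 1. A Groebner basis of the Jacobian ideal J(f) in C{p,q} is {q^4, p}; counting standard monomials gives mu = 4. Corank 1: A-series; mu = 4 gives A_4.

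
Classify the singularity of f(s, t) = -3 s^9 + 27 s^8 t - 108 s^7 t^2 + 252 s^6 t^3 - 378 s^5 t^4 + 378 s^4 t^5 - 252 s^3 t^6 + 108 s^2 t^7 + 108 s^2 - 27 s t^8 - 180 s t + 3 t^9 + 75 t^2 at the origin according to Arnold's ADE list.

A_8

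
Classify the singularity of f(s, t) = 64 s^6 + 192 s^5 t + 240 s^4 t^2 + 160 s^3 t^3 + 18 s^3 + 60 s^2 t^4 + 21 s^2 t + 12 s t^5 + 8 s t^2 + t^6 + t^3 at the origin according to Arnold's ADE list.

The Hessian of f at 0 is [[0, 0], [0, 0]] with rank 0, so corank 2. A Groebner basis of the Jacobian ideal J(f) in C{s,t} is {-243*s*t/4 + t^5 - 81*t^2/4, s*t^2 + t^3/3, s^2 + 5*s*t/6 + t^2/6}; counting standard monomials gives mu = 7. Corank 2; j^3 = (2*s + t)*(3*s + t)^2 has shape L^2 M (L != M), so D-series; mu = 7 gives D_7.

D7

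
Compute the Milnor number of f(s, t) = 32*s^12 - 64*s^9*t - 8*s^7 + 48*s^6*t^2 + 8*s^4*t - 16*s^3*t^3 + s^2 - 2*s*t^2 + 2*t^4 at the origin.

3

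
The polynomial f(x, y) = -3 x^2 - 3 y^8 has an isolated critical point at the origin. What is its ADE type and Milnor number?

The Hessian of f at 0 is [[-6, 0], [0, 0]] with rank 1, so corank 1. A Groebner basis of the Jacobian ideal J(f) in C{x,y} is {y^7, x}; counting standard monomials gives mu = 7. Corank 1: A-series; mu = 7 gives A_7.

Type A_7, Milnor number mu = 7.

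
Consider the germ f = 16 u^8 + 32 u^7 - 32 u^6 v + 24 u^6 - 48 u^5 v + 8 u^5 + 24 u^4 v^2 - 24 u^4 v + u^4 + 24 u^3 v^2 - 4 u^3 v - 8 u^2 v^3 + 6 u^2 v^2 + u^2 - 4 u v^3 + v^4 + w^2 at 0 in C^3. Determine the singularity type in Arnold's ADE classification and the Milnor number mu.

The Hessian of f at 0 has rank 2. Corank 1: A-series; mu = 3 gives A_3.

Type A3, Milnor number mu = 3.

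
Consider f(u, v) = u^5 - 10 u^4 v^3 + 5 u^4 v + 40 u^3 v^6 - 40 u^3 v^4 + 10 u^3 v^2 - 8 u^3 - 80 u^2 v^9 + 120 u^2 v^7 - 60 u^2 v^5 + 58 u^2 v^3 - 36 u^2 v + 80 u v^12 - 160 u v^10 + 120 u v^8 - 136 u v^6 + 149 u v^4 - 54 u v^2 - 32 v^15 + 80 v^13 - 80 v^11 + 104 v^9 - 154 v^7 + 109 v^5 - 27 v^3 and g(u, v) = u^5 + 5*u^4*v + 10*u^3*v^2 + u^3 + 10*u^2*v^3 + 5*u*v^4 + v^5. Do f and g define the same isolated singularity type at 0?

The Hessian of f at 0 is [[0, 0], [0, 0]] with rank 0, so corank 2. A Groebner basis of the Jacobian ideal J(f) in C{u,v} is {11*u^2/4 + u*v^3 + 33*u*v/4 + 99*v^2/16, -2*u^2 - 6*u*v + v^4 - 9*v^2/2, u^3 - 27*u*v^2/4 - 27*v^3/4, u^2*v + 3*u*v^2 + 9*v^3/4}; counting standard monomials gives mu = 8. Corank 2; j^3 = -(2*u + 3*v)^3 is a perfect cube, so E-series; the 5-jet and mu = 8 give E_8. The Hessian of g at 0 is [[0, 0], [0, 0]] with rank 0, so corank 2. A Groebner basis of the Jacobian ideal J(g) in C{u,v} is {v^5, u*v^3 + v^4/4, u^2}; counting standard monomials gives mu = 8. Corank 2; j^3 = u^3 is a perfect cube, so E-series; the 5-jet and mu = 8 give E_8. Both have type E_8, hence right-equivalent.

Yes.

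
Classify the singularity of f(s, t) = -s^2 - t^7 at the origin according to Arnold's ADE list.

A_{6}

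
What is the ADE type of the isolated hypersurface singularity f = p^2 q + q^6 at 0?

The Hessian of f at 0 has rank 0. Corank 2; j^3 = p^2*q has shape L^2 M (L != M), so D-series; mu = 7 gives D_7.

D7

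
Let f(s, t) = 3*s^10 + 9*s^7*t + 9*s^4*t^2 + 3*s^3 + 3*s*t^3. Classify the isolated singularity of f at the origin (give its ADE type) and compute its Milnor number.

Type E_7, Milnor number mu = 7.

The Hessian of f at 0 has rank 0. Corank 2; j^3 = 3*s^3 is a perfect cube, so E-series; the 4-jet and mu = 7 give E_7.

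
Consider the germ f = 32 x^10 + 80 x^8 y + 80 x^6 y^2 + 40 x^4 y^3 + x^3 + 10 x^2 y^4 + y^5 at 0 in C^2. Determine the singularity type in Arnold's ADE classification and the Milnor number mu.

Type E_8, Milnor number mu = 8.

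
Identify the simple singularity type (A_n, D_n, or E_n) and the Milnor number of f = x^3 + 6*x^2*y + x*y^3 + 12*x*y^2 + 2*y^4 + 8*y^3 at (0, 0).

Type E_{7}, Milnor number mu = 7.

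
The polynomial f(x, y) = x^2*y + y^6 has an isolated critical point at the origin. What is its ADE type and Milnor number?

The Hessian of f at 0 has rank 0. Corank 2; j^3 = x^2*y has shape L^2 M (L != M), so D-series; mu = 7 gives D_7.

Type D7, Milnor number mu = 7.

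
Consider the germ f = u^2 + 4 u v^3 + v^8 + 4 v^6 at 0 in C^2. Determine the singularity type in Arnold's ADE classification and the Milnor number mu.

The Hessian of f at 0 is [[2, 0], [0, 0]] with rank 1, so corank 1. A Groebner basis of the Jacobian ideal J(f) in C{u,v} is {u^3, u^2*v, u/2 + v^3}; counting standard monomials gives mu = 7. Corank 1: A-series; mu = 7 gives A_7.

Type A_7, Milnor number mu = 7.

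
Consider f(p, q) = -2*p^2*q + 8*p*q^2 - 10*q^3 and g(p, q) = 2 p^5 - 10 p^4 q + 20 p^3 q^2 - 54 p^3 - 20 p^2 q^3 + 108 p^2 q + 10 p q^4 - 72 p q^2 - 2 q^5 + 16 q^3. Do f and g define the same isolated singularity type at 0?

The Hessian of f at 0 is [[0, 0], [0, 0]] with rank 0, so corank 2. A Groebner basis of the Jacobian ideal J(f) in C{p,q} is {q^3, p^2 - q^2, p*q - 2*q^2}; counting standard monomials gives mu = 4. Corank 2; j^3 = -2*q*(p^2 - 4*p*q + 5*q^2) splits into three distinct lines over C (the quadratic factor has nonzero discriminant), so D_4. The Hessian of g at 0 is [[0, 0], [0, 0]] with rank 0, so corank 2. A Groebner basis of the Jacobian ideal J(g) in C{p,q} is {q^5, p*q^3 - 3*q^4/4, p^2 - 4*p*q/3 + 4*q^2/9}; counting standard monomials gives mu = 8. Corank 2; j^3 = -2*(3*p - 2*q)^3 is a perfect cube, so E-series; the 5-jet and mu = 8 give E_8. f is D_4 but g is E_8, hence not right-equivalent.

No.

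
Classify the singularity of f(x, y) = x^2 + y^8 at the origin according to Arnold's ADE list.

The Hessian of f at 0 has rank 1. Corank 1: A-series; mu = 7 gives A_7.

A_7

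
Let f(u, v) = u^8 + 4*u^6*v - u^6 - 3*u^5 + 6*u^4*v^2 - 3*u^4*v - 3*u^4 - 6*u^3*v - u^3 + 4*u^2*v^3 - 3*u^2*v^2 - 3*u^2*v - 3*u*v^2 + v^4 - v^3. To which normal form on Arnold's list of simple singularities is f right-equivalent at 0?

E_6

The Hessian of f at 0 has rank 0. Corank 2; j^3 = -(u + v)^3 is a perfect cube, so E-series; the 4-jet and mu = 6 give E_6.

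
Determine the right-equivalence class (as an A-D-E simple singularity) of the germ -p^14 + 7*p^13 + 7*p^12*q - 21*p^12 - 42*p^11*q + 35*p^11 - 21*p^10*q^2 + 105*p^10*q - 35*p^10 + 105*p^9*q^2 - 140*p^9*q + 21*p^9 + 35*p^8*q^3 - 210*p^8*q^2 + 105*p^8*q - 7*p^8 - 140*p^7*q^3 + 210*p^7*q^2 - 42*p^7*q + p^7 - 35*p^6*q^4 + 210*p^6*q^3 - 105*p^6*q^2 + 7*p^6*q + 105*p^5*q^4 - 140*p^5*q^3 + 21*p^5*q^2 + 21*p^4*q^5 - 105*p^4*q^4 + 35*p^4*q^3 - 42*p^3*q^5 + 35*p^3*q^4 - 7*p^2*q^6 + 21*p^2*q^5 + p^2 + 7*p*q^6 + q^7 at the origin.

A6

The Hessian of f at 0 has rank 1. Corank 1: A-series; mu = 6 gives A_6.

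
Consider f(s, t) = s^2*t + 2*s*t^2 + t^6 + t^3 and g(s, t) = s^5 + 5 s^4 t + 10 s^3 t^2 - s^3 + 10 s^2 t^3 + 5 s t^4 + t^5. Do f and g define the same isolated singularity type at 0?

No.

The Hessian of f at 0 is [[0, 0], [0, 0]] with rank 0, so corank 2. A Groebner basis of the Jacobian ideal J(f) in C{s,t} is {s^2/6 + t^5 - t^2/6, s^3 + t^3, s*t + t^2}; counting standard monomials gives mu = 7. Corank 2; j^3 = t*(s + t)^2 has shape L^2 M (L != M), so D-series; mu = 7 gives D_7. The Hessian of g at 0 is [[0, 0], [0, 0]] with rank 0, so corank 2. A Groebner basis of the Jacobian ideal J(g) in C{s,t} is {t^5, s*t^3 + t^4/4, s^2}; counting standard monomials gives mu = 8. Corank 2; j^3 = -s^3 is a perfect cube, so E-series; the 5-jet and mu = 8 give E_8. f is D_7 but g is E_8, hence not right-equivalent.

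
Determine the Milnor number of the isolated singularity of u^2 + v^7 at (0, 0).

The Hessian of f at 0 has rank 1. Corank 1: A-series; mu = 6 gives A_6.

6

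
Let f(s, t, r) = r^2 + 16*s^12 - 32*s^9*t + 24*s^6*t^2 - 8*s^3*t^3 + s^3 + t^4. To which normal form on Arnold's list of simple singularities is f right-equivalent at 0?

The Hessian of f at 0 has rank 1. Corank 2; j^3 = s^3 is a perfect cube, so E-series; the 4-jet and mu = 6 give E_6.

E_6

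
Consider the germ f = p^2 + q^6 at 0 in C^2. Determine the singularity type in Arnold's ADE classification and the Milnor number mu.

Type A_{5}, Milnor number mu = 5.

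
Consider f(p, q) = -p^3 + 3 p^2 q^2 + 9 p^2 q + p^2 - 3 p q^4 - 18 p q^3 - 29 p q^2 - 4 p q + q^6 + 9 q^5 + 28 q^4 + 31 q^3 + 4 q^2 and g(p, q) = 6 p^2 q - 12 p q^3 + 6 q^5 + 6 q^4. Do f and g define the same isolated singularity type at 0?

No.

The Hessian of f at 0 is [[2, -4], [-4, 8]] with rank 1, so corank 1. A Groebner basis of the Jacobian ideal J(f) in C{p,q} is {q^2, p - 2*q}; counting standard monomials gives mu = 2. Corank 1: A-series; mu = 2 gives A_2. The Hessian of g at 0 is [[0, 0], [0, 0]] with rank 0, so corank 2. A Groebner basis of the Jacobian ideal J(g) in C{p,q} is {p*q^2, -p*q + q^3, p^2 + 4*p*q}; counting standard monomials gives mu = 5. Corank 2; j^3 = 6*p^2*q has shape L^2 M (L != M), so D-series; mu = 5 gives D_5. f is A_2 but g is D_5, hence not right-equivalent.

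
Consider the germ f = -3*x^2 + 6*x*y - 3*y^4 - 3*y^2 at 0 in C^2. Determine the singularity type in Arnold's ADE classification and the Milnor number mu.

The Hessian of f at 0 is [[-6, 6], [6, -6]] with rank 1, so corank 1. A Groebner basis of the Jacobian ideal J(f) in C{x,y} is {y^3, x - y}; counting standard monomials gives mu = 3. Corank 1: A-series; mu = 3 gives A_3.

Type A3, Milnor number mu = 3.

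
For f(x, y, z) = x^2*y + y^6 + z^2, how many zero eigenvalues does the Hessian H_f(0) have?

2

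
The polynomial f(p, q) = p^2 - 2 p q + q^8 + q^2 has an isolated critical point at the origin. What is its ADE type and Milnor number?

Type A_{7}, Milnor number mu = 7.

The Hessian of f at 0 has rank 1. Corank 1: A-series; mu = 7 gives A_7.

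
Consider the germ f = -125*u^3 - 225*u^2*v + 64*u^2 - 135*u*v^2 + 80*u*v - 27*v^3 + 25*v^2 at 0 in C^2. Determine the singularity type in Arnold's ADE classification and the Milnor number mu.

Type A2, Milnor number mu = 2.

The Hessian of f at 0 has rank 1. Corank 1: A-series; mu = 2 gives A_2.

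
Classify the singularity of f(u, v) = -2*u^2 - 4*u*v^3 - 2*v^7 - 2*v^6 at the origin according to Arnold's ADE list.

The Hessian of f at 0 has rank 1. Corank 1: A-series; mu = 6 gives A_6.

A_6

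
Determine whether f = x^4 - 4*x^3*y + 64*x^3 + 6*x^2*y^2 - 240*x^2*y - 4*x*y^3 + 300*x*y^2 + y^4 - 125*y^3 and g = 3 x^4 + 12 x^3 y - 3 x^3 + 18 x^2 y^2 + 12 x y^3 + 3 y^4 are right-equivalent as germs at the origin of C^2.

Yes.

The Hessian of f at 0 has rank 0. Corank 2; j^3 = (4*x - 5*y)^3 is a perfect cube, so E-series; the 4-jet and mu = 6 give E_6. The Hessian of g at 0 has rank 0. Corank 2; j^3 = -3*x^3 is a perfect cube, so E-series; the 4-jet and mu = 6 give E_6. Both have type E_6, hence right-equivalent.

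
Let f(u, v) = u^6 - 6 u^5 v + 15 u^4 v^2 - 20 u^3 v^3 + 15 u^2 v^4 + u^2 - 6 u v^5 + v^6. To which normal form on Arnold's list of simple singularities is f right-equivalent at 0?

The Hessian of f at 0 has rank 1. Corank 1: A-series; mu = 5 gives A_5.

A_{5}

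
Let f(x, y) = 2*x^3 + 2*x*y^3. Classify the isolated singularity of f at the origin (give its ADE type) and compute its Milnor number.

Type E_{7}, Milnor number mu = 7.

The Hessian of f at 0 has rank 0. Corank 2; j^3 = 2*x^3 is a perfect cube, so E-series; the 4-jet and mu = 7 give E_7.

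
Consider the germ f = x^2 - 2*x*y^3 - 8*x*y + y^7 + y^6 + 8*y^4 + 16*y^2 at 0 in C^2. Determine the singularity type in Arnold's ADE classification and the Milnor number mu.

Type A6, Milnor number mu = 6.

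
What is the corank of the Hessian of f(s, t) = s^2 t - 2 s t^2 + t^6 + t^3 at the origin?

2

Hessian at 0 has rank 0.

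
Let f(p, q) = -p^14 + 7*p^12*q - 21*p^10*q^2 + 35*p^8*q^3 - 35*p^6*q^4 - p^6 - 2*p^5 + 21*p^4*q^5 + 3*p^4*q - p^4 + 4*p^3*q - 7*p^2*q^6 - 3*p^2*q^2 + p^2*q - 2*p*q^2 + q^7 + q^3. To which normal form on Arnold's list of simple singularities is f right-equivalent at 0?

The Hessian of f at 0 is [[0, 0], [0, 0]] with rank 0, so corank 2. A Groebner basis of the Jacobian ideal J(f) in C{p,q} is {p^2/6 + p*q^3 + 5*p*q^2/2 + p*q/3 - 11*q^3/6 - q^2/2, p^2/2 + 7*p*q^2/2 + q^4 - 5*q^3/2 - q^2/2, p^3 - p^2/6 + 7*p*q^2/2 + 11*p*q/3 - 7*q^3/6 - 7*q^2/2, p^2*q + p*q - q^2}; counting standard monomials gives mu = 8. Corank 2; j^3 = q*(p - q)^2 has shape L^2 M (L != M), so D-series; mu = 8 gives D_8.

D8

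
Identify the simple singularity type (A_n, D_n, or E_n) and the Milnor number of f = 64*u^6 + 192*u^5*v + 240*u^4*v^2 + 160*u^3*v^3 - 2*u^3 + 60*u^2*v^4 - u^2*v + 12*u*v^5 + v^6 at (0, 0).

The Hessian of f at 0 has rank 0. Corank 2; j^3 = -u^2*(2*u + v) has shape L^2 M (L != M), so D-series; mu = 7 gives D_7.

Type D_{7}, Milnor number mu = 7.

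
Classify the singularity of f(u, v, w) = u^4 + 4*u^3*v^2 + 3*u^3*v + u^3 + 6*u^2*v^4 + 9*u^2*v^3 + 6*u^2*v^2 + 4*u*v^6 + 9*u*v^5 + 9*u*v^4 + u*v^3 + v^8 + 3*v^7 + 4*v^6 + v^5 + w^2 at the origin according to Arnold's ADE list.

E_{7}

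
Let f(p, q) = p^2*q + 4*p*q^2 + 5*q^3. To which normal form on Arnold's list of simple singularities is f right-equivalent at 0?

The Hessian of f at 0 is [[0, 0], [0, 0]] with rank 0, so corank 2. A Groebner basis of the Jacobian ideal J(f) in C{p,q} is {q^3, p^2 - q^2, p*q + 2*q^2}; counting standard monomials gives mu = 4. Corank 2; j^3 = q*(p^2 + 4*p*q + 5*q^2) splits into three distinct lines over C (the quadratic factor has nonzero discriminant), so D_4.

D_{4}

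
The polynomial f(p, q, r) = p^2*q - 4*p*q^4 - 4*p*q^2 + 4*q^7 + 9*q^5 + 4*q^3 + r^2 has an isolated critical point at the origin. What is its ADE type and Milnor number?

The Hessian of f at 0 is [[0, 0, 0], [0, 0, 0], [0, 0, 2]] with rank 1, so corank 2. A Groebner basis of the Jacobian ideal J(f) in C{p,q,r} is {-p*q/2 + q^4 + q^2, p*q^2 - 2*q^3, p^2 - 3*p*q/2 - q^2, r}; counting standard monomials gives mu = 6. Corank 2; j^3 = q*(p - 2*q)^2 has shape L^2 M (L != M), so D-series; mu = 6 gives D_6.

Type D_6, Milnor number mu = 6.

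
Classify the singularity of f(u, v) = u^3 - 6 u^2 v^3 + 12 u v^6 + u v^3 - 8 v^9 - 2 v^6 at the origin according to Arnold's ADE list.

E_7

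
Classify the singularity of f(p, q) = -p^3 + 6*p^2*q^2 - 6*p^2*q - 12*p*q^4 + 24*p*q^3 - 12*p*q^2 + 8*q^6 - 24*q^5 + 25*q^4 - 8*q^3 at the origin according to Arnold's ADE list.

E_{6}

The Hessian of f at 0 has rank 0. Corank 2; j^3 = -(p + 2*q)^3 is a perfect cube, so E-series; the 4-jet and mu = 6 give E_6.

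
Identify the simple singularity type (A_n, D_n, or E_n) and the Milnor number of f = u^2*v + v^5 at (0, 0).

The Hessian of f at 0 has rank 0. Corank 2; j^3 = u^2*v has shape L^2 M (L != M), so D-series; mu = 6 gives D_6.

Type D_{6}, Milnor number mu = 6.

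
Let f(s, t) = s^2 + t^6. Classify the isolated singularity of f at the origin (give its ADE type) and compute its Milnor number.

The Hessian of f at 0 is [[2, 0], [0, 0]] with rank 1, so corank 1. A Groebner basis of the Jacobian ideal J(f) in C{s,t} is {t^5, s}; counting standard monomials gives mu = 5. Corank 1: A-series; mu = 5 gives A_5.

Type A_5, Milnor number mu = 5.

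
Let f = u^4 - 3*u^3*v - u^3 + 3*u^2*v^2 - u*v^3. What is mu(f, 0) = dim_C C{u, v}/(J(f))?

7

The Hessian of f at 0 has rank 0. Corank 2; j^3 = -u^3 is a perfect cube, so E-series; the 4-jet and mu = 7 give E_7.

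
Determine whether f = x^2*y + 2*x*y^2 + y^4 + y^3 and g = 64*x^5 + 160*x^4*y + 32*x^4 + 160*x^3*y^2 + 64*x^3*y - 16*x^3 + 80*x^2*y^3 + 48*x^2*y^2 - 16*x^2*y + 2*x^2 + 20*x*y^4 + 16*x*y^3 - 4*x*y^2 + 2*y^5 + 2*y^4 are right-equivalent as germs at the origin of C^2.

No.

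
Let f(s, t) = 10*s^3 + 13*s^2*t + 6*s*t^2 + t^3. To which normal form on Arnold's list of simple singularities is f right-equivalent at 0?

D4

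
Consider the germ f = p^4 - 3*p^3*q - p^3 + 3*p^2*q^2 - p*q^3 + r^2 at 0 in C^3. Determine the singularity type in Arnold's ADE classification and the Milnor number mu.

Type E_{7}, Milnor number mu = 7.

The Hessian of f at 0 has rank 1. Corank 2; j^3 = -p^3 is a perfect cube, so E-series; the 4-jet and mu = 7 give E_7.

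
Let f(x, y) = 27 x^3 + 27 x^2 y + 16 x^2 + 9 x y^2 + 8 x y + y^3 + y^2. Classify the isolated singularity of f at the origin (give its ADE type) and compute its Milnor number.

The Hessian of f at 0 is [[32, 8], [8, 2]] with rank 1, so corank 1. A Groebner basis of the Jacobian ideal J(f) in C{x,y} is {y^2, x + y/4}; counting standard monomials gives mu = 2. Corank 1: A-series; mu = 2 gives A_2.

Type A_{2}, Milnor number mu = 2.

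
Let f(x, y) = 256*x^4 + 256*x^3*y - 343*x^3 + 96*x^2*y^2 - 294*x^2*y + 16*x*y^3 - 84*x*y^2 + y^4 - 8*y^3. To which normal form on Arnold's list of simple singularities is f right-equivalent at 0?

The Hessian of f at 0 has rank 0. Corank 2; j^3 = -(7*x + 2*y)^3 is a perfect cube, so E-series; the 4-jet and mu = 6 give E_6.

E_{6}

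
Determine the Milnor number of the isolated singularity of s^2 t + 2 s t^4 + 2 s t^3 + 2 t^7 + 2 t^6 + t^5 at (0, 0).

The Hessian of f at 0 has rank 0. Corank 2; j^3 = s^2*t has shape L^2 M (L != M), so D-series; mu = 8 gives D_8.

8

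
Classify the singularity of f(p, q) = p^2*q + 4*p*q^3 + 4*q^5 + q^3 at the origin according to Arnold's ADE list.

The Hessian of f at 0 has rank 0. Corank 2; j^3 = q*(p^2 + q^2) splits into three distinct lines over C (the quadratic factor has nonzero discriminant), so D_4.

D4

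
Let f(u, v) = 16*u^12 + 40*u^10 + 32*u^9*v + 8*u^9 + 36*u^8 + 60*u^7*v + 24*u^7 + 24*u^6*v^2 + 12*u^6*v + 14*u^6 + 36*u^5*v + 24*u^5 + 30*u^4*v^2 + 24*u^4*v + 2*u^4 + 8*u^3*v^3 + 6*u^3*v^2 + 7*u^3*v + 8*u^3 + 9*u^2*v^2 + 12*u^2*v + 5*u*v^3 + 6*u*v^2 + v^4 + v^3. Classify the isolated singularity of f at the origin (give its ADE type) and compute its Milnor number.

Type E_{7}, Milnor number mu = 7.

The Hessian of f at 0 has rank 0. Corank 2; j^3 = (2*u + v)^3 is a perfect cube, so E-series; the 4-jet and mu = 7 give E_7.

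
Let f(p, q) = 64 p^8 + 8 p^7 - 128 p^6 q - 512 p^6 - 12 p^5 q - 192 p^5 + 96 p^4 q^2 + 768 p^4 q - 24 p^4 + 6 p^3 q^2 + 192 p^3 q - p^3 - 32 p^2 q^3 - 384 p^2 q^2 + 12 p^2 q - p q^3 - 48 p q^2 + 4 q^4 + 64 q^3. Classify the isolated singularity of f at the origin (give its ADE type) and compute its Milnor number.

The Hessian of f at 0 has rank 0. Corank 2; j^3 = -(p - 4*q)^3 is a perfect cube, so E-series; the 4-jet and mu = 7 give E_7.

Type E_{7}, Milnor number mu = 7.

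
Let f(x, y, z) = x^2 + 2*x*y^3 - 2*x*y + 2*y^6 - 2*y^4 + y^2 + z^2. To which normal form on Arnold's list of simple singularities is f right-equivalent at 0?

The Hessian of f at 0 is [[2, -2, 0], [-2, 2, 0], [0, 0, 2]] with rank 2, so corank 1. A Groebner basis of the Jacobian ideal J(f) in C{x,y,z} is {x*y^2 + x - y, x + y^3 - y, x^2 - 2*x*y + y^2, z}; counting standard monomials gives mu = 5. Corank 1: A-series; mu = 5 gives A_5.

A5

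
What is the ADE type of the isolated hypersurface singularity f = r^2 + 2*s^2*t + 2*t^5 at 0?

The Hessian of f at 0 is [[0, 0, 0], [0, 0, 0], [0, 0, 2]] with rank 1, so corank 2. A Groebner basis of the Jacobian ideal J(f) in C{s,t,r} is {s^2/5 + t^4, s^3, s*t, r}; counting standard monomials gives mu = 6. Corank 2; j^3 = 2*s^2*t has shape L^2 M (L != M), so D-series; mu = 6 gives D_6.

D6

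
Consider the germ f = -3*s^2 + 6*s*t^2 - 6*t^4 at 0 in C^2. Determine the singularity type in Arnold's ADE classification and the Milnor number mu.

The Hessian of f at 0 has rank 1. Corank 1: A-series; mu = 3 gives A_3.

Type A3, Milnor number mu = 3.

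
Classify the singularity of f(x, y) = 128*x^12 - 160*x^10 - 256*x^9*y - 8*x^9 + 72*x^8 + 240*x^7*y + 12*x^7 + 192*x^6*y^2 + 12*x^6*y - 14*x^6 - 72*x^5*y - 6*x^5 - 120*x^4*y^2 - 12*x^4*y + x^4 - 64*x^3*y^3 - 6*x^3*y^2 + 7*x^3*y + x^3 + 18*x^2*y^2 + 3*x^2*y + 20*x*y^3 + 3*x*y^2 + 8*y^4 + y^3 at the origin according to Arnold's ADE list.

The Hessian of f at 0 is [[0, 0], [0, 0]] with rank 0, so corank 2. A Groebner basis of the Jacobian ideal J(f) in C{x,y} is {3*x^2 + 6*x*y + y^4 + y^3 + 3*y^2, x^3 + 9*x^2 + 18*x*y + 4*y^3 + 9*y^2, x^2*y - 5*x^2 - 10*x*y - 8*y^3/3 - 5*y^2, 2*x^2 + x*y^2 + 4*x*y + 5*y^3/3 + 2*y^2}; counting standard monomials gives mu = 7. Corank 2; j^3 = (x + y)^3 is a perfect cube, so E-series; the 4-jet and mu = 7 give E_7.

E7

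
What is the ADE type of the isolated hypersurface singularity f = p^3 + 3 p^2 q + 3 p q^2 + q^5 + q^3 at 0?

E8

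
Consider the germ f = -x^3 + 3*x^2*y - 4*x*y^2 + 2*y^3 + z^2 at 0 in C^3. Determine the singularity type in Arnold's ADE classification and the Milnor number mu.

Type D_4, Milnor number mu = 4.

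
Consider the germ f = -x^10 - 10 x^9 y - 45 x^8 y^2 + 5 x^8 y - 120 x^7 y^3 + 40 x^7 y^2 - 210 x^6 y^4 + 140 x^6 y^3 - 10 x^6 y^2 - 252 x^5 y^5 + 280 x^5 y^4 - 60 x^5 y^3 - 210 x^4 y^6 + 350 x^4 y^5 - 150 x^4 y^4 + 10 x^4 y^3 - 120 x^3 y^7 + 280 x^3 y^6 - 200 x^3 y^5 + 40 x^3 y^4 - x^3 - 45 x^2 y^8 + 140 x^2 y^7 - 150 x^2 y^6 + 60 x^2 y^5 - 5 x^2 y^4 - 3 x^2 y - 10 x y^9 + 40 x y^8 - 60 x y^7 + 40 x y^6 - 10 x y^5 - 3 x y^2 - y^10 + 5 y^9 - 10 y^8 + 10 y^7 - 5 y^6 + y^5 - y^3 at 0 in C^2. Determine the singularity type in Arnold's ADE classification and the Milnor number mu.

The Hessian of f at 0 has rank 0. Corank 2; j^3 = -(x + y)^3 is a perfect cube, so E-series; the 5-jet and mu = 8 give E_8.

Type E_{8}, Milnor number mu = 8.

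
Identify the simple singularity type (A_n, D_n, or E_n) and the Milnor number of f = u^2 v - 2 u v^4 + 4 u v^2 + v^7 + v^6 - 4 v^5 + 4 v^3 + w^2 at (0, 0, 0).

Type D7, Milnor number mu = 7.

The Hessian of f at 0 has rank 1. Corank 2; j^3 = v*(u + 2*v)^2 has shape L^2 M (L != M), so D-series; mu = 7 gives D_7.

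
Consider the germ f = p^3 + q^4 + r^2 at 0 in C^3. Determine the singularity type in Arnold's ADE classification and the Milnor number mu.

Type E6, Milnor number mu = 6.

The Hessian of f at 0 has rank 1. Corank 2; j^3 = p^3 is a perfect cube, so E-series; the 4-jet and mu = 6 give E_6.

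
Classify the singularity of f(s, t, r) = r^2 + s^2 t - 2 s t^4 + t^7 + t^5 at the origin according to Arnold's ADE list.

D_{6}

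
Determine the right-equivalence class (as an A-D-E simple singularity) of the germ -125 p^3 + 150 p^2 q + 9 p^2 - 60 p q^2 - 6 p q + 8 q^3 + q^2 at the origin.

The Hessian of f at 0 has rank 1. Corank 1: A-series; mu = 2 gives A_2.

A2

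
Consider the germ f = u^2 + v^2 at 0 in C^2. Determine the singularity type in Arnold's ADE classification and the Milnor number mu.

The Hessian of f at 0 has rank 2. Corank 0: nondegenerate Morse point, so A_1.

Type A_{1}, Milnor number mu = 1.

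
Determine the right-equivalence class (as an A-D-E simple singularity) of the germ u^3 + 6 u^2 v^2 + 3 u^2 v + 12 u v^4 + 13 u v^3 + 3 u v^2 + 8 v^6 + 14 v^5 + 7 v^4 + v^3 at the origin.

The Hessian of f at 0 is [[0, 0], [0, 0]] with rank 0, so corank 2. A Groebner basis of the Jacobian ideal J(f) in C{u,v} is {-u^2/4 - u*v/2 + v^4 - v^3/12 - v^2/4, u^3 + 5*u^2/4 + 5*u*v/2 + 17*v^3/12 + 5*v^2/4, u^2*v - 11*u^2/12 - 11*u*v/6 - 47*v^3/36 - 11*v^2/12, u^2/2 + u*v^2 + u*v + 7*v^3/6 + v^2/2}; counting standard monomials gives mu = 7. Corank 2; j^3 = (u + v)^3 is a perfect cube, so E-series; the 4-jet and mu = 7 give E_7.

E_{7}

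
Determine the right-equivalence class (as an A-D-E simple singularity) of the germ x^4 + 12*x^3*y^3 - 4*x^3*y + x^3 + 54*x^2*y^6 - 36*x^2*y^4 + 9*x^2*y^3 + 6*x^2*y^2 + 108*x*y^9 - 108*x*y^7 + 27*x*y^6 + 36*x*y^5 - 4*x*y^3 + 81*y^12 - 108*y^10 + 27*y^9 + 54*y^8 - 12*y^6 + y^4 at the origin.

E6

The Hessian of f at 0 has rank 0. Corank 2; j^3 = x^3 is a perfect cube, so E-series; the 4-jet and mu = 6 give E_6.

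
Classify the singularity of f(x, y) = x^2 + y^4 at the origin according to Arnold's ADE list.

The Hessian of f at 0 is [[2, 0], [0, 0]] with rank 1, so corank 1. A Groebner basis of the Jacobian ideal J(f) in C{x,y} is {y^3, x}; counting standard monomials gives mu = 3. Corank 1: A-series; mu = 3 gives A_3.

A_{3}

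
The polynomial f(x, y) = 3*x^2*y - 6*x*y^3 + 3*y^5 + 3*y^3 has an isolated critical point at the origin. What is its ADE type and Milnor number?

Type D_4, Milnor number mu = 4.

The Hessian of f at 0 has rank 0. Corank 2; j^3 = 3*y*(x^2 + y^2) splits into three distinct lines over C (the quadratic factor has nonzero discriminant), so D_4.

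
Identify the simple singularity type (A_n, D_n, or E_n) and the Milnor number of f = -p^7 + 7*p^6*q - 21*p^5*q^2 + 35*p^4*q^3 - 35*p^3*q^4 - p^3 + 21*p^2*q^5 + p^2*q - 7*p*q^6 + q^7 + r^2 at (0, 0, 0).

Type D8, Milnor number mu = 8.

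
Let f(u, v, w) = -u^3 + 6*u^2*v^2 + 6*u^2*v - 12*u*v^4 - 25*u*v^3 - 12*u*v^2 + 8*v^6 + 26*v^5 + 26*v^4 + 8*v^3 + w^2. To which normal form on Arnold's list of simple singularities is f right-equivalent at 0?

E_{7}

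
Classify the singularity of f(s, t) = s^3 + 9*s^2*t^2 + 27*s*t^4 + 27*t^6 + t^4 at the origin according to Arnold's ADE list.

The Hessian of f at 0 has rank 0. Corank 2; j^3 = s^3 is a perfect cube, so E-series; the 4-jet and mu = 6 give E_6.

E_6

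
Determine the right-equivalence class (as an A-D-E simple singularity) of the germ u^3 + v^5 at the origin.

E_{8}

The Hessian of f at 0 has rank 0. Corank 2; j^3 = u^3 is a perfect cube, so E-series; the 5-jet and mu = 8 give E_8.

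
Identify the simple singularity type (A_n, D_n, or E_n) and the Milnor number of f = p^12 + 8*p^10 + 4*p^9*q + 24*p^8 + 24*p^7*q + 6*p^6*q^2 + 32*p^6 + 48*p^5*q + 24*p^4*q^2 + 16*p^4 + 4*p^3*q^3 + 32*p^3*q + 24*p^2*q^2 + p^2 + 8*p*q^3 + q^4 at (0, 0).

The Hessian of f at 0 has rank 1. Corank 1: A-series; mu = 3 gives A_3.

Type A_{3}, Milnor number mu = 3.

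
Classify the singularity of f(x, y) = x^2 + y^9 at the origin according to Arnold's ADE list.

The Hessian of f at 0 is [[2, 0], [0, 0]] with rank 1, so corank 1. A Groebner basis of the Jacobian ideal J(f) in C{x,y} is {y^8, x}; counting standard monomials gives mu = 8. Corank 1: A-series; mu = 8 gives A_8.

A8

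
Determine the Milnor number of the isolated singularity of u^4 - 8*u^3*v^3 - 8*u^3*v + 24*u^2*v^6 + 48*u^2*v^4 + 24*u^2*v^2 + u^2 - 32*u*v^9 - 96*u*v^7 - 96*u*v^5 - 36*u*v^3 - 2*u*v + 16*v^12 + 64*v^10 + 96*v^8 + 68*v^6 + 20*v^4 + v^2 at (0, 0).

3

The Hessian of f at 0 is [[2, -2], [-2, 2]] with rank 1, so corank 1. A Groebner basis of the Jacobian ideal J(f) in C{u,v} is {v^3, u - v}; counting standard monomials gives mu = 3. Corank 1: A-series; mu = 3 gives A_3.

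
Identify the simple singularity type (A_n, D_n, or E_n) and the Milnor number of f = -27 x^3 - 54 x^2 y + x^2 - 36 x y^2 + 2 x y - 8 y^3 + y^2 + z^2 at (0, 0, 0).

The Hessian of f at 0 has rank 2. Corank 1: A-series; mu = 2 gives A_2.

Type A_{2}, Milnor number mu = 2.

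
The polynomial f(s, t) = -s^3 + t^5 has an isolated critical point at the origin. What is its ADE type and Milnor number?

Type E_8, Milnor number mu = 8.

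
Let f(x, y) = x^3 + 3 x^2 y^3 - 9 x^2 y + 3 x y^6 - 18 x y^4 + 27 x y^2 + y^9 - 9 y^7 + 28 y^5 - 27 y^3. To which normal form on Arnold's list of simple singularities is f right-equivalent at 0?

E8

The Hessian of f at 0 is [[0, 0], [0, 0]] with rank 0, so corank 2. A Groebner basis of the Jacobian ideal J(f) in C{x,y} is {x^2/2 + x*y^3 - 3*x*y + 9*y^2/2, y^4, x^3 - 27*x*y^2 + 54*y^3, x^2*y - 6*x*y^2 + 9*y^3}; counting standard monomials gives mu = 8. Corank 2; j^3 = (x - 3*y)^3 is a perfect cube, so E-series; the 5-jet and mu = 8 give E_8.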